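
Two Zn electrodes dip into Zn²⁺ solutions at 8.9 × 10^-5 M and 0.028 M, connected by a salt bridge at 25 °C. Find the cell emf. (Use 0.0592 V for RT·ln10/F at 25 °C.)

Both half-cells are Zn²⁺/Zn, so E°_cell = 0. The concentrated side is the cathode; the cell reaction moves Zn²⁺ from high to low concentration with n = 2.
Q = [Zn²⁺]_dilute/[Zn²⁺]_conc = 8.9 × 10^-5/0.028 = 0.00318.
E = 0 − (0.0592/2) log Q = −(0.0592/2)(-2.498) = 0.0739 V.

0.074 V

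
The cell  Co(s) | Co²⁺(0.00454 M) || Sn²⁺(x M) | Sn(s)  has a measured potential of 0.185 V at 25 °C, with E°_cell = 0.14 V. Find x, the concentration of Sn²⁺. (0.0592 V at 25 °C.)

From the Nernst equation, log Q = n(E° − E)/0.0592 = 2(0.14 − 0.185)/0.0592 = -1.520, so Q = 0.0302.
With Q = [Co²⁺]/[Sn²⁺] and the known concentrations, [Sn²⁺] in the denominator gives [Sn²⁺] = 0.15 M.

0.15 M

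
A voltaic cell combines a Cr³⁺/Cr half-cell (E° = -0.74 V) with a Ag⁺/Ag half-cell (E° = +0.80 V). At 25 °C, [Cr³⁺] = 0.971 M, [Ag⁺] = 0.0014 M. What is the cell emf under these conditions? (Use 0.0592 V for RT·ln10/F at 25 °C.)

1.37 V

The Ag⁺/Ag couple has the higher reduction potential and acts as the cathode, so E°_cell = +0.80 − (-0.74) = 1.54 V.
Balancing electrons gives n = 3; the reaction quotient is Q = [Cr³⁺]/[Ag⁺]^3 = 3.54 × 10^8.
At 25 °C, E = E° − (0.0592/n) log Q = 1.54 − (0.0592/3)(8.549) = 1.540 − 0.169 = 1.371 V.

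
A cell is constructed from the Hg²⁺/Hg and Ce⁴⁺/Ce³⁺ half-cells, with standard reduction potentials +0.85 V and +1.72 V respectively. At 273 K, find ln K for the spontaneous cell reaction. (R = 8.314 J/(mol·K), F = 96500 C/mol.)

ln K = 74.0

E°_cell = +1.72 − (+0.85) = 0.87 V, with n = 2 electrons transferred.
At equilibrium E = 0, so the Nernst equation gives ln K = nFE°/RT = (2)(96500)(0.87)/((8.314)(273)) = 73.98.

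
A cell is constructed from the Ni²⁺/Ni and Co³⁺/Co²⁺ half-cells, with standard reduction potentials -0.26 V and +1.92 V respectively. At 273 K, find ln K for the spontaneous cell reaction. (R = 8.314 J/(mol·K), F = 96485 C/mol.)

E°_cell = +1.92 − (-0.26) = 2.18 V, with n = 2 electrons transferred.
At equilibrium E = 0, so the Nernst equation gives ln K = nFE°/RT = (2)(96485)(2.18)/((8.314)(273)) = 185.34.

ln K = 185.3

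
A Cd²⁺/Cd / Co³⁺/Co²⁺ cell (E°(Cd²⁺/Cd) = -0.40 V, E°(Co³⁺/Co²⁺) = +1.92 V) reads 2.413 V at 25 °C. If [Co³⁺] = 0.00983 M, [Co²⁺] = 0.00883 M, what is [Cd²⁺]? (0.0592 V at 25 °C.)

8.9 × 10^-4 M

From the Nernst equation, log Q = n(E° − E)/0.0592 = 2(2.32 − 2.413)/0.0592 = -3.142, so Q = 7.21 × 10^-4.
With Q = [Cd²⁺]·[Co²⁺]^2/[Co³⁺]^2 and the known concentrations, [Cd²⁺] in the numerator gives [Cd²⁺] = 8.9 × 10^-4 M.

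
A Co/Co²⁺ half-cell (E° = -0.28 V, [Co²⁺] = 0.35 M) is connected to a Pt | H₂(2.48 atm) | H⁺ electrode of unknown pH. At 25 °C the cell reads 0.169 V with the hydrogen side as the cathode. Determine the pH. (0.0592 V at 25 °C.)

E°_cell = 0.28 V and n = 2.
log Q = n(E° − E)/0.0592 = 2×(0.28 − 0.169)/0.0592 = 3.750.
With Q = [Co²⁺]·P(H₂) / [H⁺]^2, solving for [H⁺] gives log[H⁺] = -1.906, so pH = 1.91.

pH = 1.91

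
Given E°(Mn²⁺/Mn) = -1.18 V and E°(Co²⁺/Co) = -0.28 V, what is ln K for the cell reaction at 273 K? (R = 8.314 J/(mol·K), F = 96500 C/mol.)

ln K = 76.5

E°_cell = -0.28 − (-1.18) = 0.90 V, with n = 2 electrons transferred.
At equilibrium E = 0, so the Nernst equation gives ln K = nFE°/RT = (2)(96500)(0.90)/((8.314)(273)) = 76.53.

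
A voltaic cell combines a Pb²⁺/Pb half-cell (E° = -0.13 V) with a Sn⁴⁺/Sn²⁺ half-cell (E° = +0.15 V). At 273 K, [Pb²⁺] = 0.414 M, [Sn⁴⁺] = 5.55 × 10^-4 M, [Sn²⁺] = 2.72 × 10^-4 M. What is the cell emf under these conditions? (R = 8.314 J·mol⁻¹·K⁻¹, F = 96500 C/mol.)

0.299 V

The Sn⁴⁺/Sn²⁺ couple has the higher reduction potential and acts as the cathode, so E°_cell = +0.15 − (-0.13) = 0.28 V.
Balancing electrons gives n = 2; the reaction quotient is Q = [Pb²⁺]·[Sn²⁺]/[Sn⁴⁺] = 0.203.
E = E° − (RT/nF) ln Q = 0.28 − (8.314×273)/(2×96500) × (-1.595) = 0.280 + 0.019 = 0.299 V.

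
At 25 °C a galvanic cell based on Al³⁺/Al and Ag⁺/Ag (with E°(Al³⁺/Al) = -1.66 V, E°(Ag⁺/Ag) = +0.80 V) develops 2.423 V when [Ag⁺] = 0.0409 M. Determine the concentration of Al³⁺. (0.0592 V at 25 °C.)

0.0051 M

From the Nernst equation, log Q = n(E° − E)/0.0592 = 3(2.46 − 2.423)/0.0592 = 1.875, so Q = 75.0.
With Q = [Al³⁺]/[Ag⁺]^3 and the known concentrations, [Al³⁺] in the numerator gives [Al³⁺] = 0.0051 M.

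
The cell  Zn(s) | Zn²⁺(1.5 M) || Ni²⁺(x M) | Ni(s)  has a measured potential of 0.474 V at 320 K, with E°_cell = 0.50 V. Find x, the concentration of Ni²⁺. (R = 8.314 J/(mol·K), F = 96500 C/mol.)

From the Nernst equation, ln Q = nF(E° − E)/RT = 2×96500×(0.50 − 0.474)/(8.314×320) = 1.886, so Q = 6.59.
With Q = [Zn²⁺]/[Ni²⁺] and the known concentrations, [Ni²⁺] in the denominator gives [Ni²⁺] = 0.23 M.

0.23 M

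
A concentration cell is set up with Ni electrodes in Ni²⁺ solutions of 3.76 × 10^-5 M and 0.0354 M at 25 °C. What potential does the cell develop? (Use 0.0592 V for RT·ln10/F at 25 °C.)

0.088 V

Both half-cells are Ni²⁺/Ni, so E°_cell = 0. The concentrated side is the cathode; the cell reaction moves Ni²⁺ from high to low concentration with n = 2.
Q = [Ni²⁺]_dilute/[Ni²⁺]_conc = 3.76 × 10^-5/0.0354 = 0.00106.
E = 0 − (0.0592/2) log Q = −(0.0592/2)(-2.974) = 0.0880 V.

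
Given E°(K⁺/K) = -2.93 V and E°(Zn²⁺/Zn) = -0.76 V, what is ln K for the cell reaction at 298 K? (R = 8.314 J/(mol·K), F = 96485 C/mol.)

E°_cell = -0.76 − (-2.93) = 2.17 V, with n = 2 electrons transferred.
At equilibrium E = 0, so the Nernst equation gives ln K = nFE°/RT = (2)(96485)(2.17)/((8.314)(298)) = 169.01.

ln K = 169.0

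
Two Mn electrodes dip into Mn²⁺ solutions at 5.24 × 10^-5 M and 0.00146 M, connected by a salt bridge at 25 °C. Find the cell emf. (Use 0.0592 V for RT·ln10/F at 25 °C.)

Both half-cells are Mn²⁺/Mn, so E°_cell = 0. The concentrated side is the cathode; the cell reaction moves Mn²⁺ from high to low concentration with n = 2.
Q = [Mn²⁺]_dilute/[Mn²⁺]_conc = 5.24 × 10^-5/0.00146 = 0.0359.
E = 0 − (0.0592/2) log Q = −(0.0592/2)(-1.445) = 0.0428 V.

0.043 V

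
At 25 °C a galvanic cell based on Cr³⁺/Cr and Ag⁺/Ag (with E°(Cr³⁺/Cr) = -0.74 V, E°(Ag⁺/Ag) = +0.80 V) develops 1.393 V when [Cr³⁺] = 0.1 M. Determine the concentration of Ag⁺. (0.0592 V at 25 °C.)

From the Nernst equation, log Q = n(E° − E)/0.0592 = 3(1.54 − 1.393)/0.0592 = 7.449, so Q = 2.81 × 10^7.
With Q = [Cr³⁺]/[Ag⁺]^3 and the known concentrations, [Ag⁺]^3 in the denominator gives [Ag⁺] = 0.0015 M.

0.0015 M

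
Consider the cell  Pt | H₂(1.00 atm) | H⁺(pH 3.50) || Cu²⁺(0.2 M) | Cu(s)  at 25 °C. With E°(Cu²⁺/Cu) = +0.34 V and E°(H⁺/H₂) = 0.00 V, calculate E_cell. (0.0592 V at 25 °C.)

The Cu²⁺/Cu couple is the cathode, so E°_cell = 0.34 V; n = 2.
[H⁺] = 10^(−3.50) = 3.2 × 10^-4 M, and Q = [H⁺]^2 / ([Cu²⁺]·P(H₂)) = 5 × 10^-7.
E = E° − (0.0592/2) log Q = 0.34 − (0.0592/2)(-6.301) = 0.527 V.

0.53 V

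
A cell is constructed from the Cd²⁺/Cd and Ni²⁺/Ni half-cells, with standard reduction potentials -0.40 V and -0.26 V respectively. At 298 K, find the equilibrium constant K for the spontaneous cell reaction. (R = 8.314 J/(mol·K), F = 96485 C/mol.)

E°_cell = -0.26 − (-0.40) = 0.14 V, with n = 2 electrons transferred.
At equilibrium E = 0, so the Nernst equation gives ln K = nFE°/RT = (2)(96485)(0.14)/((8.314)(298)) = 10.90.
K = e^10.90 = 5.4 × 10^4.

5.4 × 10^4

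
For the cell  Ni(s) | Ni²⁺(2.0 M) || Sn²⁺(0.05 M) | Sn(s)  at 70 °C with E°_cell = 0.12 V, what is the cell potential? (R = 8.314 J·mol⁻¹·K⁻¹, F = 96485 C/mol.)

Balancing electrons gives n = 2; the reaction quotient is Q = [Ni²⁺]/[Sn²⁺] = 40.0.
E = E° − (RT/nF) ln Q = 0.12 − (8.314×343)/(2×96485) × (3.689) = 0.120 − 0.055 = 0.065 V.

0.065 V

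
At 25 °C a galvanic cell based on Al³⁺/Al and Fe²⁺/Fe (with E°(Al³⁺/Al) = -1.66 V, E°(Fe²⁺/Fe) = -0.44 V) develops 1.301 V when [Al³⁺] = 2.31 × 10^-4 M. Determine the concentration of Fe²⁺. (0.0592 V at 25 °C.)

2.1 M

From the Nernst equation, log Q = n(E° − E)/0.0592 = 6(1.22 − 1.301)/0.0592 = -8.209, so Q = 6.17 × 10^-9.
With Q = [Al³⁺]^2/[Fe²⁺]^3 and the known concentrations, [Fe²⁺]^3 in the denominator gives [Fe²⁺] = 2.1 M.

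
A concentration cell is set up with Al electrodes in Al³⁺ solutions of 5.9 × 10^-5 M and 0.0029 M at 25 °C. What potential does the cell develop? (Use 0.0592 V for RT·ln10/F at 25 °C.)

0.033 V

Both half-cells are Al³⁺/Al, so E°_cell = 0. The concentrated side is the cathode; the cell reaction moves Al³⁺ from high to low concentration with n = 3.
Q = [Al³⁺]_dilute/[Al³⁺]_conc = 5.9 × 10^-5/0.0029 = 0.0203.
E = 0 − (0.0592/3) log Q = −(0.0592/3)(-1.692) = 0.0334 V.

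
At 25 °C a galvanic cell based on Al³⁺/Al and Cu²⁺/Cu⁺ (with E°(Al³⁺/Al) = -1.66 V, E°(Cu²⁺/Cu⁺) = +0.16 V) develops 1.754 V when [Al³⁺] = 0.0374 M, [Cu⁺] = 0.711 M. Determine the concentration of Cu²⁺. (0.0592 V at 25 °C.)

From the Nernst equation, log Q = n(E° − E)/0.0592 = 3(1.82 − 1.754)/0.0592 = 3.345, so Q = 2210.
With Q = [Al³⁺]·[Cu⁺]^3/[Cu²⁺]^3 and the known concentrations, [Cu²⁺]^3 in the denominator gives [Cu²⁺] = 0.018 M.

0.018 M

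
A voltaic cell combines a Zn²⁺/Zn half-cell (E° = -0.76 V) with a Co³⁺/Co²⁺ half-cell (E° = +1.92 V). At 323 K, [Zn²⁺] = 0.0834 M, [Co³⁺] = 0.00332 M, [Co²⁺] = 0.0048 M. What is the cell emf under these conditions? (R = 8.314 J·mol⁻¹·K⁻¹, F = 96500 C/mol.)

The Co³⁺/Co²⁺ couple has the higher reduction potential and acts as the cathode, so E°_cell = +1.92 − (-0.76) = 2.68 V.
Balancing electrons gives n = 2; the reaction quotient is Q = [Zn²⁺]·[Co²⁺]^2/[Co³⁺]^2 = 0.174.
E = E° − (RT/nF) ln Q = 2.68 − (8.314×323)/(2×96500) × (-1.747) = 2.680 + 0.024 = 2.704 V.

2.70 V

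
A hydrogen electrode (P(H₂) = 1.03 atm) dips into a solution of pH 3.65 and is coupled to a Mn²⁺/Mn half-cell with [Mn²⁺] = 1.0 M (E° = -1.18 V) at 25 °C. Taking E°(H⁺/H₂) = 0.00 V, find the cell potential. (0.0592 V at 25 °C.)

The hydrogen couple is the cathode, so E°_cell = 1.18 V; n = 2.
[H⁺] = 10^(−3.65) = 2.2 × 10^-4 M, and Q = [Mn²⁺]·P(H₂) / [H⁺]^2 = 2.06 × 10^7.
E = E° − (0.0592/2) log Q = 1.18 − (0.0592/2)(7.313) = 0.964 V.

0.96 V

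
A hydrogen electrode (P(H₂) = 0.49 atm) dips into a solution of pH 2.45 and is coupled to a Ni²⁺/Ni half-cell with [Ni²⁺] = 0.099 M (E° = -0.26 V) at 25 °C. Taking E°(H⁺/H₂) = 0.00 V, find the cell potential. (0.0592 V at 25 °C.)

0.15 V

The hydrogen couple is the cathode, so E°_cell = 0.26 V; n = 2.
[H⁺] = 10^(−2.45) = 0.0035 M, and Q = [Ni²⁺]·P(H₂) / [H⁺]^2 = 3850.
E = E° − (0.0592/2) log Q = 0.26 − (0.0592/2)(3.586) = 0.154 V.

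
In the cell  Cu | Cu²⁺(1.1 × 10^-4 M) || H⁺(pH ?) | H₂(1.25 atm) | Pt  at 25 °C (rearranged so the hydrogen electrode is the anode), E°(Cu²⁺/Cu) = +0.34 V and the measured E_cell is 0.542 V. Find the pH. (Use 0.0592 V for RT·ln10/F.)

E°_cell = 0.34 V and n = 2.
log Q = n(E° − E)/0.0592 = 2×(0.34 − 0.542)/0.0592 = -6.824.
With Q = [H⁺]^2 / ([Cu²⁺]·P(H₂)), solving for [H⁺] gives log[H⁺] = -5.343, so pH = 5.34.

pH = 5.34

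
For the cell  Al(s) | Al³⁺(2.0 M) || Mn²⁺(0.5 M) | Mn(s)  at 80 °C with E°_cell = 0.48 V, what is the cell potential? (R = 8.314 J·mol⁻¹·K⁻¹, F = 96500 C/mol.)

0.462 V

Balancing electrons gives n = 6; the reaction quotient is Q = [Al³⁺]^2/[Mn²⁺]^3 = 32.0.
E = E° − (RT/nF) ln Q = 0.48 − (8.314×353)/(6×96500) × (3.466) = 0.480 − 0.018 = 0.462 V.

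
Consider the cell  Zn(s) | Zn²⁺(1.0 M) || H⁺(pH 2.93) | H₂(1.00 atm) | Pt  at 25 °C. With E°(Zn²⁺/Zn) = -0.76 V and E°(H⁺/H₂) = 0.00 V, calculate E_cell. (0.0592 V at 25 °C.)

The hydrogen couple is the cathode, so E°_cell = 0.76 V; n = 2.
[H⁺] = 10^(−2.93) = 0.0012 M, and Q = [Zn²⁺]·P(H₂) / [H⁺]^2 = 7.24 × 10^5.
E = E° − (0.0592/2) log Q = 0.76 − (0.0592/2)(5.860) = 0.587 V.

0.59 V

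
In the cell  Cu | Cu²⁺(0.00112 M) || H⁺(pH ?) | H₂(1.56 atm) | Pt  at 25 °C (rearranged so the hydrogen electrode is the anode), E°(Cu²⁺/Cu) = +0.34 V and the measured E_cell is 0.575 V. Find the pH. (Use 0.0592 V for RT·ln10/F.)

pH = 5.35

E°_cell = 0.34 V and n = 2.
log Q = n(E° − E)/0.0592 = 2×(0.34 − 0.575)/0.0592 = -7.939.
With Q = [H⁺]^2 / ([Cu²⁺]·P(H₂)), solving for [H⁺] gives log[H⁺] = -5.348, so pH = 5.35.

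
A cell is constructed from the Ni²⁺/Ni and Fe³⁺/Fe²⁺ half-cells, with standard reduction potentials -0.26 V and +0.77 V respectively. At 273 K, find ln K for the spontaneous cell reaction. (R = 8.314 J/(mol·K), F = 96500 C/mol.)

ln K = 87.6

E°_cell = +0.77 − (-0.26) = 1.03 V, with n = 2 electrons transferred.
At equilibrium E = 0, so the Nernst equation gives ln K = nFE°/RT = (2)(96500)(1.03)/((8.314)(273)) = 87.58.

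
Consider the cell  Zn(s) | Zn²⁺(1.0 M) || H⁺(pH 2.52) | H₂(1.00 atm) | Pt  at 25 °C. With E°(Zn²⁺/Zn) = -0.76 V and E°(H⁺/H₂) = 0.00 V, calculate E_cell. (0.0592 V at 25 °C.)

The hydrogen couple is the cathode, so E°_cell = 0.76 V; n = 2.
[H⁺] = 10^(−2.52) = 0.0030 M, and Q = [Zn²⁺]·P(H₂) / [H⁺]^2 = 1.1 × 10^5.
E = E° − (0.0592/2) log Q = 0.76 − (0.0592/2)(5.040) = 0.611 V.

0.61 V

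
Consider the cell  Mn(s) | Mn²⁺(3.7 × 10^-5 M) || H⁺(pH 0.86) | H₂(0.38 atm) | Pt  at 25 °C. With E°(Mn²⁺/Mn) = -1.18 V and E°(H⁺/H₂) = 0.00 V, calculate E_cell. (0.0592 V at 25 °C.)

The hydrogen couple is the cathode, so E°_cell = 1.18 V; n = 2.
[H⁺] = 10^(−0.86) = 0.14 M, and Q = [Mn²⁺]·P(H₂) / [H⁺]^2 = 7.38 × 10^-4.
E = E° − (0.0592/2) log Q = 1.18 − (0.0592/2)(-3.132) = 1.273 V.

1.27 V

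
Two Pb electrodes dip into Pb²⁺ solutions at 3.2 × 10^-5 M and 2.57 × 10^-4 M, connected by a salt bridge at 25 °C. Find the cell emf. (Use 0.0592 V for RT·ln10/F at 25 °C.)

0.027 V

Both half-cells are Pb²⁺/Pb, so E°_cell = 0. The concentrated side is the cathode; the cell reaction moves Pb²⁺ from high to low concentration with n = 2.
Q = [Pb²⁺]_dilute/[Pb²⁺]_conc = 3.2 × 10^-5/2.57 × 10^-4 = 0.125.
E = 0 − (0.0592/2) log Q = −(0.0592/2)(-0.905) = 0.0268 V.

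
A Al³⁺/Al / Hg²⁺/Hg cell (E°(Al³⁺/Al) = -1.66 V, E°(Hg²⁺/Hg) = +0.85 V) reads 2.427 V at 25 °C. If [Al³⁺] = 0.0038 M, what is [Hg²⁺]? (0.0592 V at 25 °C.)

From the Nernst equation, log Q = n(E° − E)/0.0592 = 6(2.51 − 2.427)/0.0592 = 8.412, so Q = 2.58 × 10^8.
With Q = [Al³⁺]^2/[Hg²⁺]^3 and the known concentrations, [Hg²⁺]^3 in the denominator gives [Hg²⁺] = 3.8 × 10^-5 M.

3.8 × 10^-5 M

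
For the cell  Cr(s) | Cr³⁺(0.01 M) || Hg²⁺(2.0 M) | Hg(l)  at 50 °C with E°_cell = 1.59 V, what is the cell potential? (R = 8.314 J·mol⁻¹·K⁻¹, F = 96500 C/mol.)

1.64 V

Balancing electrons gives n = 6; the reaction quotient is Q = [Cr³⁺]^2/[Hg²⁺]^3 = 1.25 × 10^-5.
E = E° − (RT/nF) ln Q = 1.59 − (8.314×323)/(6×96500) × (-11.290) = 1.590 + 0.052 = 1.642 V.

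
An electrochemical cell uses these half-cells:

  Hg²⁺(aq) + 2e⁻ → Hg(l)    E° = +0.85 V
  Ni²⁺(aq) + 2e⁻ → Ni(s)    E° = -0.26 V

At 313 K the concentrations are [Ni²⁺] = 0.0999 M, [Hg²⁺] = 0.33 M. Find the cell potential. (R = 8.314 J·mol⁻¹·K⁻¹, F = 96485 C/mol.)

The Hg²⁺/Hg couple has the higher reduction potential and acts as the cathode, so E°_cell = +0.85 − (-0.26) = 1.11 V.
Balancing electrons gives n = 2; the reaction quotient is Q = [Ni²⁺]/[Hg²⁺] = 0.303.
E = E° − (RT/nF) ln Q = 1.11 − (8.314×313)/(2×96485) × (-1.195) = 1.110 + 0.016 = 1.126 V.

1.13 V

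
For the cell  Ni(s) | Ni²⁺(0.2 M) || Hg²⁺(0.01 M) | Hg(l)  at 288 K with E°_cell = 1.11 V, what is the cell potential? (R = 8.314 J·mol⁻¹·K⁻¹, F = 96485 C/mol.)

1.07 V

Balancing electrons gives n = 2; the reaction quotient is Q = [Ni²⁺]/[Hg²⁺] = 20.0.
E = E° − (RT/nF) ln Q = 1.11 − (8.314×288)/(2×96485) × (2.996) = 1.110 − 0.037 = 1.073 V.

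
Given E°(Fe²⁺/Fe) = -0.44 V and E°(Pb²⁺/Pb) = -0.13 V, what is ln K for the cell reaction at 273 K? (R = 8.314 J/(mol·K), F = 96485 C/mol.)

ln K = 26.4

E°_cell = -0.13 − (-0.44) = 0.31 V, with n = 2 electrons transferred.
At equilibrium E = 0, so the Nernst equation gives ln K = nFE°/RT = (2)(96485)(0.31)/((8.314)(273)) = 26.36.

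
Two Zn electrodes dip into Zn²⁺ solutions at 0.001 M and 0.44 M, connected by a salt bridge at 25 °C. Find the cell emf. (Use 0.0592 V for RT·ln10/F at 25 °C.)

Both half-cells are Zn²⁺/Zn, so E°_cell = 0. The concentrated side is the cathode; the cell reaction moves Zn²⁺ from high to low concentration with n = 2.
Q = [Zn²⁺]_dilute/[Zn²⁺]_conc = 0.001/0.44 = 0.00227.
E = 0 − (0.0592/2) log Q = −(0.0592/2)(-2.643) = 0.0782 V.

0.078 V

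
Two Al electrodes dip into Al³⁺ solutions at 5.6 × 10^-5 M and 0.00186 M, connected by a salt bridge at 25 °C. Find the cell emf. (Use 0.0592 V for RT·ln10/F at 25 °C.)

Both half-cells are Al³⁺/Al, so E°_cell = 0. The concentrated side is the cathode; the cell reaction moves Al³⁺ from high to low concentration with n = 3.
Q = [Al³⁺]_dilute/[Al³⁺]_conc = 5.6 × 10^-5/0.00186 = 0.0301.
E = 0 − (0.0592/3) log Q = −(0.0592/3)(-1.521) = 0.0300 V.

0.030 V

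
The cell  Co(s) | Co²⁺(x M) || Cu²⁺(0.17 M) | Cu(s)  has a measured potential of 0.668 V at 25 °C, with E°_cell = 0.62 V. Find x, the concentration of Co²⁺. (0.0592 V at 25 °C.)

0.0041 M

From the Nernst equation, log Q = n(E° − E)/0.0592 = 2(0.62 − 0.668)/0.0592 = -1.622, so Q = 0.0239.
With Q = [Co²⁺]/[Cu²⁺] and the known concentrations, [Co²⁺] in the numerator gives [Co²⁺] = 0.0041 M.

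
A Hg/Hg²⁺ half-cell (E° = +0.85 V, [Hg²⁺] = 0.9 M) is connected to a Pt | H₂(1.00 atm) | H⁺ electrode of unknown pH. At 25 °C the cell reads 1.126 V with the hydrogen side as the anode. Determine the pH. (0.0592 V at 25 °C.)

pH = 4.69

E°_cell = 0.85 V and n = 2.
log Q = n(E° − E)/0.0592 = 2×(0.85 − 1.126)/0.0592 = -9.324.
With Q = [H⁺]^2 / ([Hg²⁺]·P(H₂)), solving for [H⁺] gives log[H⁺] = -4.685, so pH = 4.69.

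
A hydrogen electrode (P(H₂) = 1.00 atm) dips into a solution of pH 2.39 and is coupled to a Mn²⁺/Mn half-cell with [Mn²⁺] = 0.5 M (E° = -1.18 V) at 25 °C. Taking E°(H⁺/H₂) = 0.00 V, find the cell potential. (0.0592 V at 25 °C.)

The hydrogen couple is the cathode, so E°_cell = 1.18 V; n = 2.
[H⁺] = 10^(−2.39) = 0.0041 M, and Q = [Mn²⁺]·P(H₂) / [H⁺]^2 = 3.01 × 10^4.
E = E° − (0.0592/2) log Q = 1.18 − (0.0592/2)(4.479) = 1.047 V.

1.05 V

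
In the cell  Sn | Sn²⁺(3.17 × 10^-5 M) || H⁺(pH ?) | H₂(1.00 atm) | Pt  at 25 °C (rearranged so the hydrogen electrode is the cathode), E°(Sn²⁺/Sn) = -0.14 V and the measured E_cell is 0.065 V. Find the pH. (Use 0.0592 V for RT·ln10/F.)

pH = 3.52

E°_cell = 0.14 V and n = 2.
log Q = n(E° − E)/0.0592 = 2×(0.14 − 0.065)/0.0592 = 2.534.
With Q = [Sn²⁺]·P(H₂) / [H⁺]^2, solving for [H⁺] gives log[H⁺] = -3.516, so pH = 3.52.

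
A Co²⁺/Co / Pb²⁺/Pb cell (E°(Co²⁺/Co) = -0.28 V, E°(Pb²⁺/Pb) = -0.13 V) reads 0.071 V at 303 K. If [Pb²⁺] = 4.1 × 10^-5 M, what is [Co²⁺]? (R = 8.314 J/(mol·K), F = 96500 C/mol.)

0.017 M

From the Nernst equation, ln Q = nF(E° − E)/RT = 2×96500×(0.15 − 0.071)/(8.314×303) = 6.052, so Q = 425.
With Q = [Co²⁺]/[Pb²⁺] and the known concentrations, [Co²⁺] in the numerator gives [Co²⁺] = 0.017 M.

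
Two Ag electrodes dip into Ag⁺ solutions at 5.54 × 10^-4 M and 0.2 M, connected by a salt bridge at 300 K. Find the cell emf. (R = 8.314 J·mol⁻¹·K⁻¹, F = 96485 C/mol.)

0.15 V

Both half-cells are Ag⁺/Ag, so E°_cell = 0. The concentrated side is the cathode; the cell reaction moves Ag⁺ from high to low concentration with n = 1.
Q = [Ag⁺]_dilute/[Ag⁺]_conc = 5.54 × 10^-4/0.2 = 0.00277.
E = 0 − (RT/nF) ln Q = −((8.314×300)/(1×96485))(-5.889) = 0.1522 V.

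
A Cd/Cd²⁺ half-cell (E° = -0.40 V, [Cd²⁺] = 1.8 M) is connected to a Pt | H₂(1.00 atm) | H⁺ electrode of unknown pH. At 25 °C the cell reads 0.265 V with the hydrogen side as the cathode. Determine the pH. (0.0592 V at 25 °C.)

pH = 2.15

E°_cell = 0.40 V and n = 2.
log Q = n(E° − E)/0.0592 = 2×(0.40 − 0.265)/0.0592 = 4.561.
With Q = [Cd²⁺]·P(H₂) / [H⁺]^2, solving for [H⁺] gives log[H⁺] = -2.153, so pH = 2.15.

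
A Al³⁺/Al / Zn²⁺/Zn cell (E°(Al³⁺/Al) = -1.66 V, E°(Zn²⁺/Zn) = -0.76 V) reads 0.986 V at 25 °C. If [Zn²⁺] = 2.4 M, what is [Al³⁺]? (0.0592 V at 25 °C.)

1.6 × 10^-4 M

From the Nernst equation, log Q = n(E° − E)/0.0592 = 6(0.90 − 0.986)/0.0592 = -8.716, so Q = 1.92 × 10^-9.
With Q = [Al³⁺]^2/[Zn²⁺]^3 and the known concentrations, [Al³⁺]^2 in the numerator gives [Al³⁺] = 1.6 × 10^-4 M.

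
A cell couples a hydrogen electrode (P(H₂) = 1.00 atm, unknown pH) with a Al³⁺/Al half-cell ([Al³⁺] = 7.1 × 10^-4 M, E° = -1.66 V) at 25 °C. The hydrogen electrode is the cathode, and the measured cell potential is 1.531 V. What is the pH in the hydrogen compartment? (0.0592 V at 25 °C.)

E°_cell = 1.66 V and n = 6.
log Q = n(E° − E)/0.0592 = 6×(1.66 − 1.531)/0.0592 = 13.074.
With Q = [Al³⁺]^2·P(H₂)^3 / [H⁺]^6, solving for [H⁺] gives log[H⁺] = -3.229, so pH = 3.23.

pH = 3.23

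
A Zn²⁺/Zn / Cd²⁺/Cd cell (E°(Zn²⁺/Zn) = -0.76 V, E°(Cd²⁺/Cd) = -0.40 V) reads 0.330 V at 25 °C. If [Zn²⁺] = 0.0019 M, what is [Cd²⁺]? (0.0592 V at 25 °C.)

From the Nernst equation, log Q = n(E° − E)/0.0592 = 2(0.36 − 0.330)/0.0592 = 1.014, so Q = 10.3.
With Q = [Zn²⁺]/[Cd²⁺] and the known concentrations, [Cd²⁺] in the denominator gives [Cd²⁺] = 1.8 × 10^-4 M.

1.8 × 10^-4 M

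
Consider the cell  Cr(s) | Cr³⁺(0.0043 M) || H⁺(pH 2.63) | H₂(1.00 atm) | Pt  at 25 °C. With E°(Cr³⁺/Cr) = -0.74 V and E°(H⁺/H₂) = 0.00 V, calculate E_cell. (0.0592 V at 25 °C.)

The hydrogen couple is the cathode, so E°_cell = 0.74 V; n = 6.
[H⁺] = 10^(−2.63) = 0.0023 M, and Q = [Cr³⁺]^2·P(H₂)^3 / [H⁺]^6 = 1.11 × 10^11.
E = E° − (0.0592/6) log Q = 0.74 − (0.0592/6)(11.047) = 0.631 V.

0.63 V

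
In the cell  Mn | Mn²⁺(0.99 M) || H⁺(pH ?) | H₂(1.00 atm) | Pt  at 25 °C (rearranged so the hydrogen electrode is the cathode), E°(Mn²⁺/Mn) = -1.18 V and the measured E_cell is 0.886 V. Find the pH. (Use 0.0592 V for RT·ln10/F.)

E°_cell = 1.18 V and n = 2.
log Q = n(E° − E)/0.0592 = 2×(1.18 − 0.886)/0.0592 = 9.932.
With Q = [Mn²⁺]·P(H₂) / [H⁺]^2, solving for [H⁺] gives log[H⁺] = -4.968, so pH = 4.97.

pH = 4.97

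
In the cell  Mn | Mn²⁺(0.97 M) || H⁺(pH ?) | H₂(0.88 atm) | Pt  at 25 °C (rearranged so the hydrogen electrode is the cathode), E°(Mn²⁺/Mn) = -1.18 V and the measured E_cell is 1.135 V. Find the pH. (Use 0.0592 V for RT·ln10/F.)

E°_cell = 1.18 V and n = 2.
log Q = n(E° − E)/0.0592 = 2×(1.18 − 1.135)/0.0592 = 1.520.
With Q = [Mn²⁺]·P(H₂) / [H⁺]^2, solving for [H⁺] gives log[H⁺] = -0.795, so pH = 0.79.

pH = 0.79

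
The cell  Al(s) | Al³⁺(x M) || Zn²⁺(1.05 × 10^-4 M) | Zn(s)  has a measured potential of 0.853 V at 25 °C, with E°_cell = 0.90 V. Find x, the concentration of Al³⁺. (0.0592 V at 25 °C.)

From the Nernst equation, log Q = n(E° − E)/0.0592 = 6(0.90 − 0.853)/0.0592 = 4.764, so Q = 5.8 × 10^4.
With Q = [Al³⁺]^2/[Zn²⁺]^3 and the known concentrations, [Al³⁺]^2 in the numerator gives [Al³⁺] = 2.6 × 10^-4 M.

2.6 × 10^-4 M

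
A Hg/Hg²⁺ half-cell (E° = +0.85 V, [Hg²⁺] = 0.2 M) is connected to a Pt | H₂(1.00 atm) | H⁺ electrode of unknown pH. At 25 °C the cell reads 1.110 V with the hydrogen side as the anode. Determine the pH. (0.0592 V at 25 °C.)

E°_cell = 0.85 V and n = 2.
log Q = n(E° − E)/0.0592 = 2×(0.85 − 1.110)/0.0592 = -8.784.
With Q = [H⁺]^2 / ([Hg²⁺]·P(H₂)), solving for [H⁺] gives log[H⁺] = -4.741, so pH = 4.74.

pH = 4.74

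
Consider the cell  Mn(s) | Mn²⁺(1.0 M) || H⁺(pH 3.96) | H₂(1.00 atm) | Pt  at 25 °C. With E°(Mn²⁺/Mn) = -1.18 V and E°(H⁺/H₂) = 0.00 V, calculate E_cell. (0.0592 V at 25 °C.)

0.95 V

The hydrogen couple is the cathode, so E°_cell = 1.18 V; n = 2.
[H⁺] = 10^(−3.96) = 1.1 × 10^-4 M, and Q = [Mn²⁺]·P(H₂) / [H⁺]^2 = 8.32 × 10^7.
E = E° − (0.0592/2) log Q = 1.18 − (0.0592/2)(7.920) = 0.946 V.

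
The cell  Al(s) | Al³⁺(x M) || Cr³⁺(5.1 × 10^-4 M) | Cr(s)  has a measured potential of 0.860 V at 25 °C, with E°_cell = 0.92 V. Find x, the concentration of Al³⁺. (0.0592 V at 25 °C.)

From the Nernst equation, log Q = n(E° − E)/0.0592 = 3(0.92 − 0.860)/0.0592 = 3.041, so Q = 1100.
With Q = [Al³⁺]/[Cr³⁺] and the known concentrations, [Al³⁺] in the numerator gives [Al³⁺] = 0.56 M.

0.56 M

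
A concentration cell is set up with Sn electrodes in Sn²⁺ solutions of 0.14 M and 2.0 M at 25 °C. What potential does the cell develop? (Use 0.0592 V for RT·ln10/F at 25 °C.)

0.034 V

Both half-cells are Sn²⁺/Sn, so E°_cell = 0. The concentrated side is the cathode; the cell reaction moves Sn²⁺ from high to low concentration with n = 2.
Q = [Sn²⁺]_dilute/[Sn²⁺]_conc = 0.14/2.0 = 0.0700.
E = 0 − (0.0592/2) log Q = −(0.0592/2)(-1.155) = 0.0342 V.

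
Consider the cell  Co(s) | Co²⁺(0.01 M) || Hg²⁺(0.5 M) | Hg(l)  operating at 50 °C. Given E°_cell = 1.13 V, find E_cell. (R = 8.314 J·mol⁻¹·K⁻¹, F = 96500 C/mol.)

1.18 V

Balancing electrons gives n = 2; the reaction quotient is Q = [Co²⁺]/[Hg²⁺] = 0.0200.
E = E° − (RT/nF) ln Q = 1.13 − (8.314×323)/(2×96500) × (-3.912) = 1.130 + 0.054 = 1.184 V.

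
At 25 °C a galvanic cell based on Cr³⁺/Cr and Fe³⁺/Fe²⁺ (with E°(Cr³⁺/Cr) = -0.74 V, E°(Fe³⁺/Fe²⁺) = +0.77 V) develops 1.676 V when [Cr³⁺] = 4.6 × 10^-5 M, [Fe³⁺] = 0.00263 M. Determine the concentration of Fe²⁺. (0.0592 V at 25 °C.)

From the Nernst equation, log Q = n(E° − E)/0.0592 = 3(1.51 − 1.676)/0.0592 = -8.412, so Q = 3.87 × 10^-9.
With Q = [Cr³⁺]·[Fe²⁺]^3/[Fe³⁺]^3 and the known concentrations, [Fe²⁺]^3 in the numerator gives [Fe²⁺] = 1.2 × 10^-4 M.

1.2 × 10^-4 M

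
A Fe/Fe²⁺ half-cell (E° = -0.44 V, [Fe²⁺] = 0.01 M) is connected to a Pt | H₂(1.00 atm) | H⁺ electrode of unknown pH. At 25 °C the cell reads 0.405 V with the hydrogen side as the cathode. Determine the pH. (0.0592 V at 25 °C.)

E°_cell = 0.44 V and n = 2.
log Q = n(E° − E)/0.0592 = 2×(0.44 − 0.405)/0.0592 = 1.182.
With Q = [Fe²⁺]·P(H₂) / [H⁺]^2, solving for [H⁺] gives log[H⁺] = -1.591, so pH = 1.59.

pH = 1.59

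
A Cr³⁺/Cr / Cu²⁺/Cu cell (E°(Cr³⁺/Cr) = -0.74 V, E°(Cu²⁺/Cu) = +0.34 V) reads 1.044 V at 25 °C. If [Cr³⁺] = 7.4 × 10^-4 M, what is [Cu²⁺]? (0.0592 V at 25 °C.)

5 × 10^-4 M

From the Nernst equation, log Q = n(E° − E)/0.0592 = 6(1.08 − 1.044)/0.0592 = 3.649, so Q = 4450.
With Q = [Cr³⁺]^2/[Cu²⁺]^3 and the known concentrations, [Cu²⁺]^3 in the denominator gives [Cu²⁺] = 5 × 10^-4 M.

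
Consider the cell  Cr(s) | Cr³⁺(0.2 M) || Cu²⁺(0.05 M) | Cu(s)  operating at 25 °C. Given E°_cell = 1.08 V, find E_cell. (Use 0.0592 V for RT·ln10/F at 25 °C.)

Balancing electrons gives n = 6; the reaction quotient is Q = [Cr³⁺]^2/[Cu²⁺]^3 = 320.
At 25 °C, E = E° − (0.0592/n) log Q = 1.08 − (0.0592/6)(2.505) = 1.080 − 0.025 = 1.055 V.

1.06 V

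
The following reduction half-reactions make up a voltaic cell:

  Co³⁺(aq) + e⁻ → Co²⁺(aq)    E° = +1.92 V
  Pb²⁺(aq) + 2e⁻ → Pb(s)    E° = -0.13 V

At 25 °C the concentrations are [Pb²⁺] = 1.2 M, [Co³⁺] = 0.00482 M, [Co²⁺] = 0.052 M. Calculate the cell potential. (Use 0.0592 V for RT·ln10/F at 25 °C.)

1.99 V

The Co³⁺/Co²⁺ couple has the higher reduction potential and acts as the cathode, so E°_cell = +1.92 − (-0.13) = 2.05 V.
Balancing electrons gives n = 2; the reaction quotient is Q = [Pb²⁺]·[Co²⁺]^2/[Co³⁺]^2 = 140.
At 25 °C, E = E° − (0.0592/n) log Q = 2.05 − (0.0592/2)(2.145) = 2.050 − 0.063 = 1.987 V.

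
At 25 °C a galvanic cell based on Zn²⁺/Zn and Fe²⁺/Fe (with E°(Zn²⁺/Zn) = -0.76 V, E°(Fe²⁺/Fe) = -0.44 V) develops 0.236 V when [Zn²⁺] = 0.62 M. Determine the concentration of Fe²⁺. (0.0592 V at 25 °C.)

9 × 10^-4 M

From the Nernst equation, log Q = n(E° − E)/0.0592 = 2(0.32 − 0.236)/0.0592 = 2.838, so Q = 688.
With Q = [Zn²⁺]/[Fe²⁺] and the known concentrations, [Fe²⁺] in the denominator gives [Fe²⁺] = 9 × 10^-4 M.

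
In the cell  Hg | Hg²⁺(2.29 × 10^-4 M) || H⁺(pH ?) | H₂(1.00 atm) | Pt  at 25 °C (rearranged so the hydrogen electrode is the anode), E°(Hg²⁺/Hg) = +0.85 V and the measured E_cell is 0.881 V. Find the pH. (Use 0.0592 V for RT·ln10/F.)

E°_cell = 0.85 V and n = 2.
log Q = n(E° − E)/0.0592 = 2×(0.85 − 0.881)/0.0592 = -1.047.
With Q = [H⁺]^2 / ([Hg²⁺]·P(H₂)), solving for [H⁺] gives log[H⁺] = -2.344, so pH = 2.34.

pH = 2.34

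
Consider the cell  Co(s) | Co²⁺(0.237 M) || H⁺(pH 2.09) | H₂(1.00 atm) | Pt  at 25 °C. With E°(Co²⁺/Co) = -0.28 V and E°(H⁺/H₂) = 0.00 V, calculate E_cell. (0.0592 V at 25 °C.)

0.17 V

The hydrogen couple is the cathode, so E°_cell = 0.28 V; n = 2.
[H⁺] = 10^(−2.09) = 0.0081 M, and Q = [Co²⁺]·P(H₂) / [H⁺]^2 = 3590.
E = E° − (0.0592/2) log Q = 0.28 − (0.0592/2)(3.555) = 0.175 V.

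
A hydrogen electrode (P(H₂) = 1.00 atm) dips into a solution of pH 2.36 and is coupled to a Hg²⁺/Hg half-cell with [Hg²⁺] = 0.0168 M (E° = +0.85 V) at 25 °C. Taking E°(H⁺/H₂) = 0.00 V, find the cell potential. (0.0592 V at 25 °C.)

0.94 V

The Hg²⁺/Hg couple is the cathode, so E°_cell = 0.85 V; n = 2.
[H⁺] = 10^(−2.36) = 0.0044 M, and Q = [H⁺]^2 / ([Hg²⁺]·P(H₂)) = 0.00113.
E = E° − (0.0592/2) log Q = 0.85 − (0.0592/2)(-2.945) = 0.937 V.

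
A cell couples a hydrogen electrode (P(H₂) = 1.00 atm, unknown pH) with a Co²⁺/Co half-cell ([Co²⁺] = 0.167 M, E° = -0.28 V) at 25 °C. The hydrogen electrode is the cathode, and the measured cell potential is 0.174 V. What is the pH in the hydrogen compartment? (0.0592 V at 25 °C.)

pH = 2.18

E°_cell = 0.28 V and n = 2.
log Q = n(E° − E)/0.0592 = 2×(0.28 − 0.174)/0.0592 = 3.581.
With Q = [Co²⁺]·P(H₂) / [H⁺]^2, solving for [H⁺] gives log[H⁺] = -2.179, so pH = 2.18.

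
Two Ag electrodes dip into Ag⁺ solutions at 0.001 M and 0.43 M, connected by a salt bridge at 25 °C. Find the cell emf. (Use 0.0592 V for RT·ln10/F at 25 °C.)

Both half-cells are Ag⁺/Ag, so E°_cell = 0. The concentrated side is the cathode; the cell reaction moves Ag⁺ from high to low concentration with n = 1.
Q = [Ag⁺]_dilute/[Ag⁺]_conc = 0.001/0.43 = 0.00233.
E = 0 − (0.0592/1) log Q = −(0.0592/1)(-2.633) = 0.1559 V.

0.16 V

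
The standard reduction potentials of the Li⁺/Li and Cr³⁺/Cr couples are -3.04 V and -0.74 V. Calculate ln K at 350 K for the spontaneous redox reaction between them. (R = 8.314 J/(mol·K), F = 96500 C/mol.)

ln K = 228.8

E°_cell = -0.74 − (-3.04) = 2.30 V, with n = 3 electrons transferred.
At equilibrium E = 0, so the Nernst equation gives ln K = nFE°/RT = (3)(96500)(2.30)/((8.314)(350)) = 228.82.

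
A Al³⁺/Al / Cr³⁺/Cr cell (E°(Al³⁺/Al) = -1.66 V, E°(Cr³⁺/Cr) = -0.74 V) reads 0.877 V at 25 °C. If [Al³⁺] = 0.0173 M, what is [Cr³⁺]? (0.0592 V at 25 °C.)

From the Nernst equation, log Q = n(E° − E)/0.0592 = 3(0.92 − 0.877)/0.0592 = 2.179, so Q = 151.
With Q = [Al³⁺]/[Cr³⁺] and the known concentrations, [Cr³⁺] in the denominator gives [Cr³⁺] = 1.1 × 10^-4 M.

1.1 × 10^-4 M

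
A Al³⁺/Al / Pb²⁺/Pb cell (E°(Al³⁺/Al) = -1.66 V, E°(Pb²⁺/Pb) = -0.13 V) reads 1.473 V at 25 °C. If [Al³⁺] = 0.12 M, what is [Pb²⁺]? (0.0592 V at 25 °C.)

From the Nernst equation, log Q = n(E° − E)/0.0592 = 6(1.53 − 1.473)/0.0592 = 5.777, so Q = 5.98 × 10^5.
With Q = [Al³⁺]^2/[Pb²⁺]^3 and the known concentrations, [Pb²⁺]^3 in the denominator gives [Pb²⁺] = 0.0029 M.

0.0029 M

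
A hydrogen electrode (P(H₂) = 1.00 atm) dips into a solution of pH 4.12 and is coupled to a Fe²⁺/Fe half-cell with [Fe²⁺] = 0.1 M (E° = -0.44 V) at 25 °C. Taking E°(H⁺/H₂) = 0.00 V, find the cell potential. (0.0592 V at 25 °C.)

0.23 V

The hydrogen couple is the cathode, so E°_cell = 0.44 V; n = 2.
[H⁺] = 10^(−4.12) = 7.6 × 10^-5 M, and Q = [Fe²⁺]·P(H₂) / [H⁺]^2 = 1.74 × 10^7.
E = E° − (0.0592/2) log Q = 0.44 − (0.0592/2)(7.240) = 0.226 V.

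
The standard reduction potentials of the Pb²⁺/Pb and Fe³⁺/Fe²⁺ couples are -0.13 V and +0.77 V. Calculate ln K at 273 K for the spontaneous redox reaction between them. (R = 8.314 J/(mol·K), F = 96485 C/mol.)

ln K = 76.5

E°_cell = +0.77 − (-0.13) = 0.90 V, with n = 2 electrons transferred.
At equilibrium E = 0, so the Nernst equation gives ln K = nFE°/RT = (2)(96485)(0.90)/((8.314)(273)) = 76.52.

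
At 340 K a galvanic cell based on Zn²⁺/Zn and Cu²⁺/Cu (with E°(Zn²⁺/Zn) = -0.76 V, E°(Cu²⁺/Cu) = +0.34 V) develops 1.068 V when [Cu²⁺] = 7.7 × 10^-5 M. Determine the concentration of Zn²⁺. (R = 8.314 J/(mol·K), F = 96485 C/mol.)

6.8 × 10^-4 M

From the Nernst equation, ln Q = nF(E° − E)/RT = 2×96485×(1.10 − 1.068)/(8.314×340) = 2.184, so Q = 8.89.
With Q = [Zn²⁺]/[Cu²⁺] and the known concentrations, [Zn²⁺] in the numerator gives [Zn²⁺] = 6.8 × 10^-4 M.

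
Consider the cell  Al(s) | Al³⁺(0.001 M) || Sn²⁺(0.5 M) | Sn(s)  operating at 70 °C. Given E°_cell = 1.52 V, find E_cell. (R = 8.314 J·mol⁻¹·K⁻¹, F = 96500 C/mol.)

Balancing electrons gives n = 6; the reaction quotient is Q = [Al³⁺]^2/[Sn²⁺]^3 = 8 × 10^-6.
E = E° − (RT/nF) ln Q = 1.52 − (8.314×343)/(6×96500) × (-11.736) = 1.520 + 0.058 = 1.578 V.

1.58 V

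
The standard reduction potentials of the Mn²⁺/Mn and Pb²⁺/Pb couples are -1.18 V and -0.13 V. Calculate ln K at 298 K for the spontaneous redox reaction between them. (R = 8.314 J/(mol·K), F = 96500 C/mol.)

ln K = 81.8

E°_cell = -0.13 − (-1.18) = 1.05 V, with n = 2 electrons transferred.
At equilibrium E = 0, so the Nernst equation gives ln K = nFE°/RT = (2)(96500)(1.05)/((8.314)(298)) = 81.79.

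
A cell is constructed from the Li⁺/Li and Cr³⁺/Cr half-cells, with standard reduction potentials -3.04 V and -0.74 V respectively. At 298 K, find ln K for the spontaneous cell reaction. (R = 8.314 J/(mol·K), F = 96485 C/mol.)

ln K = 268.7

E°_cell = -0.74 − (-3.04) = 2.30 V, with n = 3 electrons transferred.
At equilibrium E = 0, so the Nernst equation gives ln K = nFE°/RT = (3)(96485)(2.30)/((8.314)(298)) = 268.71.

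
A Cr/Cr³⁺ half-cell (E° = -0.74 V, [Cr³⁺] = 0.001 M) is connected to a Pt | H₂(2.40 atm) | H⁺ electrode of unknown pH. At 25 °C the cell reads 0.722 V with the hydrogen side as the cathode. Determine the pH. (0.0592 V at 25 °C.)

pH = 1.11

E°_cell = 0.74 V and n = 6.
log Q = n(E° − E)/0.0592 = 6×(0.74 − 0.722)/0.0592 = 1.824.
With Q = [Cr³⁺]^2·P(H₂)^3 / [H⁺]^6, solving for [H⁺] gives log[H⁺] = -1.114, so pH = 1.11.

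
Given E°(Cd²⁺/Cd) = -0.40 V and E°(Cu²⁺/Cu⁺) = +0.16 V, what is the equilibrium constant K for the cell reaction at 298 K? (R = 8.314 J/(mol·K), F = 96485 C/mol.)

E°_cell = +0.16 − (-0.40) = 0.56 V, with n = 2 electrons transferred.
At equilibrium E = 0, so the Nernst equation gives ln K = nFE°/RT = (2)(96485)(0.56)/((8.314)(298)) = 43.62.
K = e^43.62 = 8.8 × 10^18.

8.8 × 10^18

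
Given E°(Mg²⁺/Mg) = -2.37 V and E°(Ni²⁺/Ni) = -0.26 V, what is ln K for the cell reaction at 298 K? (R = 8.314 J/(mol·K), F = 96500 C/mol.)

ln K = 164.4

E°_cell = -0.26 − (-2.37) = 2.11 V, with n = 2 electrons transferred.
At equilibrium E = 0, so the Nernst equation gives ln K = nFE°/RT = (2)(96500)(2.11)/((8.314)(298)) = 164.37.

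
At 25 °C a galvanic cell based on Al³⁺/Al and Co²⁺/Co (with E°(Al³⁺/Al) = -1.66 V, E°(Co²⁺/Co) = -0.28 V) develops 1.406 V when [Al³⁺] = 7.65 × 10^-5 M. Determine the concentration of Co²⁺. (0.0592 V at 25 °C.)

0.014 M

From the Nernst equation, log Q = n(E° − E)/0.0592 = 6(1.38 − 1.406)/0.0592 = -2.635, so Q = 0.00232.
With Q = [Al³⁺]^2/[Co²⁺]^3 and the known concentrations, [Co²⁺]^3 in the denominator gives [Co²⁺] = 0.014 M.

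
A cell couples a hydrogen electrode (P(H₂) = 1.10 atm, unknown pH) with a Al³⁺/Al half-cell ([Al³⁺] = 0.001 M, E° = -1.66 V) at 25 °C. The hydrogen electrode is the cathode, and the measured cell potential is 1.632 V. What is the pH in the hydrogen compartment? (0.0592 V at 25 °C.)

E°_cell = 1.66 V and n = 6.
log Q = n(E° − E)/0.0592 = 6×(1.66 − 1.632)/0.0592 = 2.838.
With Q = [Al³⁺]^2·P(H₂)^3 / [H⁺]^6, solving for [H⁺] gives log[H⁺] = -1.452, so pH = 1.45.

pH = 1.45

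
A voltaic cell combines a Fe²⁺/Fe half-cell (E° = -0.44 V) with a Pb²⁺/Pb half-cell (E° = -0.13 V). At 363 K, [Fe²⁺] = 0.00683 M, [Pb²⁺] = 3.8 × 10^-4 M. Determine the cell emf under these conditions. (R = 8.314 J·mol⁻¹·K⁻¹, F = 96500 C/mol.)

The Pb²⁺/Pb couple has the higher reduction potential and acts as the cathode, so E°_cell = -0.13 − (-0.44) = 0.31 V.
Balancing electrons gives n = 2; the reaction quotient is Q = [Fe²⁺]/[Pb²⁺] = 18.0.
E = E° − (RT/nF) ln Q = 0.31 − (8.314×363)/(2×96500) × (2.889) = 0.310 − 0.045 = 0.265 V.

0.265 V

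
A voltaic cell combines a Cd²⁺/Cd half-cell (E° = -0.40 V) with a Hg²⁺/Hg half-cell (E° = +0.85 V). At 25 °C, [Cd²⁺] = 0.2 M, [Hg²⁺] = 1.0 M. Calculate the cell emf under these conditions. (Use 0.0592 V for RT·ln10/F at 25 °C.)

The Hg²⁺/Hg couple has the higher reduction potential and acts as the cathode, so E°_cell = +0.85 − (-0.40) = 1.25 V.
Balancing electrons gives n = 2; the reaction quotient is Q = [Cd²⁺]/[Hg²⁺] = 0.200.
At 25 °C, E = E° − (0.0592/n) log Q = 1.25 − (0.0592/2)(-0.699) = 1.250 + 0.021 = 1.271 V.

1.27 V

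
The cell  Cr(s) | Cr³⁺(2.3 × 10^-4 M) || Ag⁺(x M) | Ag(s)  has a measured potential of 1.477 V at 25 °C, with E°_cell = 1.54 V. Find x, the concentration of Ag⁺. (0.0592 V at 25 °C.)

From the Nernst equation, log Q = n(E° − E)/0.0592 = 3(1.54 − 1.477)/0.0592 = 3.193, so Q = 1560.
With Q = [Cr³⁺]/[Ag⁺]^3 and the known concentrations, [Ag⁺]^3 in the denominator gives [Ag⁺] = 0.0053 M.

0.0053 M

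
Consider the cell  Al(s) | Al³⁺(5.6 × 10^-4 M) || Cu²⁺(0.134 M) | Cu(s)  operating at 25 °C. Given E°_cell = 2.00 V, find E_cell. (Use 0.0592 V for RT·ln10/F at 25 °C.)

2.04 V

Balancing electrons gives n = 6; the reaction quotient is Q = [Al³⁺]^2/[Cu²⁺]^3 = 1.3 × 10^-4.
At 25 °C, E = E° − (0.0592/n) log Q = 2.00 − (0.0592/6)(-3.885) = 2.000 + 0.038 = 2.038 V.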